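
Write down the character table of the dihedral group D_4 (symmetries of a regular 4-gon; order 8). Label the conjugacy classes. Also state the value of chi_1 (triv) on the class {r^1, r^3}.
Conjugacy classes: {e} of size 1, {r^2} of size 1, {r^1, r^3} of size 2, {s, sr^2, ...} of size 2, {sr, sr^3, ...} of size 2.
Character table:
  irrep \ class              {e} (size 1)  {r^2} (size 1)  {r^1, r^3} (size 2)  {s, sr^2, ...} (size 2)  {sr, sr^3, ...} (size 2)
  chi_1 (triv)               1             1               1                    1                        1                       
  chi_2 (sign: r->1, s->-1)  1             1               1                    -1                       -1                      
  chi_3 (r->-1, s->1)        1             1               -1                   1                        -1                      
  chi_4 (r->-1, s->-1)       1             1               -1                   -1                       1                       
  chi_5 (2d, j=1)            2             -2              0                    0                        0                       

Spot check: chi_1 (triv) on {r^1, r^3} = 1.

Argument: D_4 has order 2*4 = 8 with 5 conjugacy classes, hence 5 irreducibles. Sum of squared dims 1 + 1 + 1 + 1 + 4 = 8 = |G|. Linear characters come from the abelianisation; the 2-dimensional irreps have character r^k -> 2*cos(2*pi*j*k/4), reflections -> 0.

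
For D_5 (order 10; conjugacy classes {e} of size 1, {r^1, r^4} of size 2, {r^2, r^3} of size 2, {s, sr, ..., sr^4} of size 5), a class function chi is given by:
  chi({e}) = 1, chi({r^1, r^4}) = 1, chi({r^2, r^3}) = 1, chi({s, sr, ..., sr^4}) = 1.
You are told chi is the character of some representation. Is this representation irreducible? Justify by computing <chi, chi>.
Irreducible: <chi, chi> = 1.

Explanation: <chi, chi> = (1/|G|) sum_C |C| * |chi(C)|^2 = (1/10)[1*|1|^2 + 2*|1|^2 + 2*|1|^2 + 5*|1|^2]
  = (1/10)[(1) + (2) + (2) + (5)] = 10/10 = 1.
A character is irreducible iff <chi, chi> = 1, so this representation is irreducible.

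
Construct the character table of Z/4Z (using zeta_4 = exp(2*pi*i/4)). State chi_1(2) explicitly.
Character table of Z/4Z (irreps indexed chi_0,...,chi_3 with chi_k(m) = zeta_4^(k*m), zeta_4 = exp(2*pi*i/4)):
  irrep \ class  {0} (size 1)  {1} (size 1)  {2} (size 1)  {3} (size 1)
  chi_0          1             1             1             1           
  chi_1          1             I             -1            -I          
  chi_2          1             -1            1             -1          
  chi_3          1             -I            -1            I           

Spot check: chi_1(2) = zeta_4^(1*2) = zeta_4^2 = -1.

Z/4Z is abelian, so all 4 irreducible complex representations are 1-dimensional. They are given by chi_k(m) = zeta_4^(k*m) for k = 0,...,3. Row orthogonality: sum_m chi_k(m) conj(chi_l(m)) = 4 * [k = l].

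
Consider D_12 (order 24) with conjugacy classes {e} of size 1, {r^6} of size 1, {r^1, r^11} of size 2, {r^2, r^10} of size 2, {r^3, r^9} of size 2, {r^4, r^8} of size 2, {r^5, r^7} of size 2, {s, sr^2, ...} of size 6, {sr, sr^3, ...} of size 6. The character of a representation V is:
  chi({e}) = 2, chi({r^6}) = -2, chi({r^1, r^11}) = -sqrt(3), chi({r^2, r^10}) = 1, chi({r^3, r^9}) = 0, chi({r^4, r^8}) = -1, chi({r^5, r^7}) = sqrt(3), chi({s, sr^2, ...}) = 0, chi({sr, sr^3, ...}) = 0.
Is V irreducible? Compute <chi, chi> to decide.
Irreducible: <chi, chi> = 1.

Proof sketch: <chi, chi> = (1/|G|) sum_C |C| * |chi(C)|^2 = (1/24)[1*|2|^2 + 1*|-2|^2 + 2*|-sqrt(3)|^2 + 2*|1|^2 + 2*|0|^2 + 2*|-1|^2 + 2*|sqrt(3)|^2 + 6*|0|^2 + 6*|0|^2]
  = (1/24)[(4) + (4) + (6) + (2) + (0) + (2) + (6) + (0) + (0)] = 24/24 = 1.
A character is irreducible iff <chi, chi> = 1, so this representation is irreducible.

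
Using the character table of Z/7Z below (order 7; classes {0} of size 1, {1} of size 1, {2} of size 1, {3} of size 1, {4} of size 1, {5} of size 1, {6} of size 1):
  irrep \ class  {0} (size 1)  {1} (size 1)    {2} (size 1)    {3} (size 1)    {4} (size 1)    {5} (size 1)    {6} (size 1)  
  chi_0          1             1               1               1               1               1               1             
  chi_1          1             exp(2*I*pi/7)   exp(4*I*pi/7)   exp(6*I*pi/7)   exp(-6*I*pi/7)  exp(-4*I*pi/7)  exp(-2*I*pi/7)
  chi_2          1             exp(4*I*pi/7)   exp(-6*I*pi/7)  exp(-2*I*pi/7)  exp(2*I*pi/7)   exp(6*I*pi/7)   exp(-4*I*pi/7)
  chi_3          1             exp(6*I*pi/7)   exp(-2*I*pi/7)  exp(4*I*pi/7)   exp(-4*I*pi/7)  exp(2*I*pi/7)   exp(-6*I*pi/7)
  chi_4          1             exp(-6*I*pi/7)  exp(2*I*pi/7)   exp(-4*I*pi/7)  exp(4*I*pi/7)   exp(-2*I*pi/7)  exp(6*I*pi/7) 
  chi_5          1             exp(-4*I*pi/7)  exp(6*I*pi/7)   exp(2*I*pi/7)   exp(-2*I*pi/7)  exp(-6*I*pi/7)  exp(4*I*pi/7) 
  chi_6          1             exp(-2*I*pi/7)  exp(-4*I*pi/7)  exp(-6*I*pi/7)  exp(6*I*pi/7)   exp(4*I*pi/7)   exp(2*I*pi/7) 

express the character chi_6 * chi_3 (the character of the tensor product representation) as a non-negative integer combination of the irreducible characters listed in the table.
chi_6 tensor chi_3 = chi_2 (all other irreducibles have multiplicity 0).

Details: The character of a tensor product is the pointwise product (chi_6 * chi_3)(C) = chi_6(C) * chi_3(C):
  {0}: (1)*(1), {1}: (exp(-2*I*pi/7))*(exp(6*I*pi/7)), {2}: (exp(-4*I*pi/7))*(exp(-2*I*pi/7)), {3}: (exp(-6*I*pi/7))*(exp(4*I*pi/7)), {4}: (exp(6*I*pi/7))*(exp(-4*I*pi/7)), {5}: (exp(4*I*pi/7))*(exp(2*I*pi/7)), {6}: (exp(2*I*pi/7))*(exp(-6*I*pi/7))
so (chi_6 * chi_3) takes values
  {0} -> 1, {1} -> exp(4*I*pi/7), {2} -> exp(-6*I*pi/7), {3} -> exp(-2*I*pi/7), {4} -> exp(2*I*pi/7), {5} -> exp(6*I*pi/7), {6} -> exp(-4*I*pi/7).
Now take the inner product of this character with each irreducible chi from the table, <chi_6*chi_3, chi> = (1/7) sum_C |C| (chi_6*chi_3)(C) conj(chi(C)):
  <chi_6*chi_3, chi_0> = (1/7)[1*(1)*conj(1) + 1*(exp(4*I*pi/7))*conj(1) + 1*(exp(-6*I*pi/7))*conj(1) + 1*(exp(-2*I*pi/7))*conj(1) + 1*(exp(2*I*pi/7))*conj(1) + 1*(exp(6*I*pi/7))*conj(1) + 1*(exp(-4*I*pi/7))*conj(1)]
      = (1/7)[(1) + (exp(4*I*pi/7)) + (exp(-6*I*pi/7)) + (exp(-2*I*pi/7)) + (exp(2*I*pi/7)) + (exp(6*I*pi/7)) + (exp(-4*I*pi/7))] = 0/7 = 0
  <chi_6*chi_3, chi_1> = (1/7)[1*(1)*conj(1) + 1*(exp(4*I*pi/7))*conj(exp(2*I*pi/7)) + 1*(exp(-6*I*pi/7))*conj(exp(4*I*pi/7)) + 1*(exp(-2*I*pi/7))*conj(exp(6*I*pi/7)) + 1*(exp(2*I*pi/7))*conj(exp(-6*I*pi/7)) + 1*(exp(6*I*pi/7))*conj(exp(-4*I*pi/7)) + 1*(exp(-4*I*pi/7))*conj(exp(-2*I*pi/7))]
      = (1/7)[(1) + (exp(2*I*pi/7)) + (exp(4*I*pi/7)) + (exp(6*I*pi/7)) + (exp(-6*I*pi/7)) + (exp(-4*I*pi/7)) + (exp(-2*I*pi/7))] = 0/7 = 0
  <chi_6*chi_3, chi_2> = (1/7)[1*(1)*conj(1) + 1*(exp(4*I*pi/7))*conj(exp(4*I*pi/7)) + 1*(exp(-6*I*pi/7))*conj(exp(-6*I*pi/7)) + 1*(exp(-2*I*pi/7))*conj(exp(-2*I*pi/7)) + 1*(exp(2*I*pi/7))*conj(exp(2*I*pi/7)) + 1*(exp(6*I*pi/7))*conj(exp(6*I*pi/7)) + 1*(exp(-4*I*pi/7))*conj(exp(-4*I*pi/7))]
      = (1/7)[(1) + (1) + (1) + (1) + (1) + (1) + (1)] = 7/7 = 1
  <chi_6*chi_3, chi_3> = (1/7)[1*(1)*conj(1) + 1*(exp(4*I*pi/7))*conj(exp(6*I*pi/7)) + 1*(exp(-6*I*pi/7))*conj(exp(-2*I*pi/7)) + 1*(exp(-2*I*pi/7))*conj(exp(4*I*pi/7)) + 1*(exp(2*I*pi/7))*conj(exp(-4*I*pi/7)) + 1*(exp(6*I*pi/7))*conj(exp(2*I*pi/7)) + 1*(exp(-4*I*pi/7))*conj(exp(-6*I*pi/7))]
      = (1/7)[(1) + (exp(-2*I*pi/7)) + (exp(-4*I*pi/7)) + (exp(-6*I*pi/7)) + (exp(6*I*pi/7)) + (exp(4*I*pi/7)) + (exp(2*I*pi/7))] = 0/7 = 0
  <chi_6*chi_3, chi_4> = (1/7)[1*(1)*conj(1) + 1*(exp(4*I*pi/7))*conj(exp(-6*I*pi/7)) + 1*(exp(-6*I*pi/7))*conj(exp(2*I*pi/7)) + 1*(exp(-2*I*pi/7))*conj(exp(-4*I*pi/7)) + 1*(exp(2*I*pi/7))*conj(exp(4*I*pi/7)) + 1*(exp(6*I*pi/7))*conj(exp(-2*I*pi/7)) + 1*(exp(-4*I*pi/7))*conj(exp(6*I*pi/7))]
      = (1/7)[(1) + (exp(-4*I*pi/7)) + (exp(6*I*pi/7)) + (exp(2*I*pi/7)) + (exp(-2*I*pi/7)) + (exp(-6*I*pi/7)) + (exp(4*I*pi/7))] = 0/7 = 0
  <chi_6*chi_3, chi_5> = (1/7)[1*(1)*conj(1) + 1*(exp(4*I*pi/7))*conj(exp(-4*I*pi/7)) + 1*(exp(-6*I*pi/7))*conj(exp(6*I*pi/7)) + 1*(exp(-2*I*pi/7))*conj(exp(2*I*pi/7)) + 1*(exp(2*I*pi/7))*conj(exp(-2*I*pi/7)) + 1*(exp(6*I*pi/7))*conj(exp(-6*I*pi/7)) + 1*(exp(-4*I*pi/7))*conj(exp(4*I*pi/7))]
      = (1/7)[(1) + (exp(-6*I*pi/7)) + (exp(2*I*pi/7)) + (exp(-4*I*pi/7)) + (exp(4*I*pi/7)) + (exp(-2*I*pi/7)) + (exp(6*I*pi/7))] = 0/7 = 0
  <chi_6*chi_3, chi_6> = (1/7)[1*(1)*conj(1) + 1*(exp(4*I*pi/7))*conj(exp(-2*I*pi/7)) + 1*(exp(-6*I*pi/7))*conj(exp(-4*I*pi/7)) + 1*(exp(-2*I*pi/7))*conj(exp(-6*I*pi/7)) + 1*(exp(2*I*pi/7))*conj(exp(6*I*pi/7)) + 1*(exp(6*I*pi/7))*conj(exp(4*I*pi/7)) + 1*(exp(-4*I*pi/7))*conj(exp(2*I*pi/7))]
      = (1/7)[(1) + (exp(6*I*pi/7)) + (exp(-2*I*pi/7)) + (exp(4*I*pi/7)) + (exp(-4*I*pi/7)) + (exp(2*I*pi/7)) + (exp(-6*I*pi/7))] = 0/7 = 0
(Exp terms are combined using exp(i*s)*conj(exp(i*t)) = exp(i*(s-t)), and sums of them are collapsed using the identity that for every m > 1 the m distinct m-th roots of unity sum to 0, e.g. 1 + exp(2*I*pi/3) + exp(-2*I*pi/3) = 0.)
Hence the multiplicities are chi_2: 1. Dimension check: dim(chi_6)*dim(chi_3) = 1*1 = 1 and sum (mult * dim) = 1*1 = 1.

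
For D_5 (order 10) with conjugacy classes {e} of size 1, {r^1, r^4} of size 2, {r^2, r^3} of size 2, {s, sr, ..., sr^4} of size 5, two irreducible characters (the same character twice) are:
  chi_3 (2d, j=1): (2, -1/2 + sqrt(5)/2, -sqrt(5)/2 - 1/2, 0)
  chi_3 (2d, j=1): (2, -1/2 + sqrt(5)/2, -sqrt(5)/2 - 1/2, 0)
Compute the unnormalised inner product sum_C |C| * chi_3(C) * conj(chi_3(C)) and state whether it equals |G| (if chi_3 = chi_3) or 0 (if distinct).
Sum = 10 = |G| = 10; so <chi_3, chi_3> = 1 (norm-1 confirms irreducibility).

Explanation: Compute term by term over conjugacy classes (|C| * chi_3(C) * conj(chi_3(C))):
  1*(2)*conj(2) + 2*(-1/2 + sqrt(5)/2)*conj(-1/2 + sqrt(5)/2) + 2*(-sqrt(5)/2 - 1/2)*conj(-sqrt(5)/2 - 1/2) + 5*(0)*conj(0)
  = (4) + (3 - sqrt(5)) + (sqrt(5) + 3) + (0)
  = 10.
Dividing by |G| = 10 gives 10/10 = 1, matching the row-orthogonality relation <chi_3, chi_3> = [chi_3 = chi_3].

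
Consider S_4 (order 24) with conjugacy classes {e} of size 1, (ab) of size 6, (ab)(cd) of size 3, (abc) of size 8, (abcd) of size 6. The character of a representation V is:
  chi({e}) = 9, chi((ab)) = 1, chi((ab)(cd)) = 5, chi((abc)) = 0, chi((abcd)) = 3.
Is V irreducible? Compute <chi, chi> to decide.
Not irreducible (reducible): <chi, chi> = 9 > 1.

Derivation: <chi, chi> = (1/|G|) sum_C |C| * |chi(C)|^2 = (1/24)[1*|9|^2 + 6*|1|^2 + 3*|5|^2 + 8*|0|^2 + 6*|3|^2]
  = (1/24)[(81) + (6) + (75) + (0) + (54)] = 216/24 = 9.
A character is irreducible iff <chi, chi> = 1, so this representation is reducible.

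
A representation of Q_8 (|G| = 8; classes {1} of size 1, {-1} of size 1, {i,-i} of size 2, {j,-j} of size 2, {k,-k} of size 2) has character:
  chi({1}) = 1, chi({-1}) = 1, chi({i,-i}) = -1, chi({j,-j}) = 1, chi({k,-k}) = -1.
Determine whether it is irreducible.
Irreducible: <chi, chi> = 1.

Details: <chi, chi> = (1/|G|) sum_C |C| * |chi(C)|^2 = (1/8)[1*|1|^2 + 1*|1|^2 + 2*|-1|^2 + 2*|1|^2 + 2*|-1|^2]
  = (1/8)[(1) + (1) + (2) + (2) + (2)] = 8/8 = 1.
A character is irreducible iff <chi, chi> = 1, so this representation is irreducible.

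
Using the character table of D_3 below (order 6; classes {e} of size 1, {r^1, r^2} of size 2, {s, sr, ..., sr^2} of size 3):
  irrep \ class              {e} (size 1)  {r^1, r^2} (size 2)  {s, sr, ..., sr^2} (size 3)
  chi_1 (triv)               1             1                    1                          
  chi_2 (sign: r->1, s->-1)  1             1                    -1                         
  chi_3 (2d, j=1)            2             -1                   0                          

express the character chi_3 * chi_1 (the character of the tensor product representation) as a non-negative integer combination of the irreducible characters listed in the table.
chi_3 tensor chi_1 = chi_3 (all other irreducibles have multiplicity 0).

Reasoning: The character of a tensor product is the pointwise product (chi_3 * chi_1)(C) = chi_3(C) * chi_1(C):
  {e}: (2)*(1), {r^1, r^2}: (-1)*(1), {s, sr, ..., sr^2}: (0)*(1)
so (chi_3 * chi_1) takes values
  {e} -> 2, {r^1, r^2} -> -1, {s, sr, ..., sr^2} -> 0.
Now take the inner product of this character with each irreducible chi from the table, <chi_3*chi_1, chi> = (1/6) sum_C |C| (chi_3*chi_1)(C) conj(chi(C)):
  <chi_3*chi_1, chi_1> = (1/6)[1*(2)*conj(1) + 2*(-1)*conj(1) + 3*(0)*conj(1)]
      = (1/6)[(2) + (-2) + (0)] = 0/6 = 0
  <chi_3*chi_1, chi_2> = (1/6)[1*(2)*conj(1) + 2*(-1)*conj(1) + 3*(0)*conj(-1)]
      = (1/6)[(2) + (-2) + (0)] = 0/6 = 0
  <chi_3*chi_1, chi_3> = (1/6)[1*(2)*conj(2) + 2*(-1)*conj(-1) + 3*(0)*conj(0)]
      = (1/6)[(4) + (2) + (0)] = 6/6 = 1
Hence the multiplicities are chi_3: 1. Dimension check: dim(chi_3)*dim(chi_1) = 2*1 = 2 and sum (mult * dim) = 1*2 = 2.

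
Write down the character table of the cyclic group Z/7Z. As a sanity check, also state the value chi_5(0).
Character table of Z/7Z (irreps indexed chi_0,...,chi_6 with chi_k(m) = zeta_7^(k*m), zeta_7 = exp(2*pi*i/7)):
  irrep \ class  {0} (size 1)  {1} (size 1)    {2} (size 1)    {3} (size 1)    {4} (size 1)    {5} (size 1)    {6} (size 1)  
  chi_0          1             1               1               1               1               1               1             
  chi_1          1             exp(2*I*pi/7)   exp(4*I*pi/7)   exp(6*I*pi/7)   exp(-6*I*pi/7)  exp(-4*I*pi/7)  exp(-2*I*pi/7)
  chi_2          1             exp(4*I*pi/7)   exp(-6*I*pi/7)  exp(-2*I*pi/7)  exp(2*I*pi/7)   exp(6*I*pi/7)   exp(-4*I*pi/7)
  chi_3          1             exp(6*I*pi/7)   exp(-2*I*pi/7)  exp(4*I*pi/7)   exp(-4*I*pi/7)  exp(2*I*pi/7)   exp(-6*I*pi/7)
  chi_4          1             exp(-6*I*pi/7)  exp(2*I*pi/7)   exp(-4*I*pi/7)  exp(4*I*pi/7)   exp(-2*I*pi/7)  exp(6*I*pi/7) 
  chi_5          1             exp(-4*I*pi/7)  exp(6*I*pi/7)   exp(2*I*pi/7)   exp(-2*I*pi/7)  exp(-6*I*pi/7)  exp(4*I*pi/7) 
  chi_6          1             exp(-2*I*pi/7)  exp(-4*I*pi/7)  exp(-6*I*pi/7)  exp(6*I*pi/7)   exp(4*I*pi/7)   exp(2*I*pi/7) 

Spot check: chi_5(0) = zeta_7^(5*0) = zeta_7^0 = 1.

Z/7Z is abelian, so all 7 irreducible complex representations are 1-dimensional. They are given by chi_k(m) = zeta_7^(k*m) for k = 0,...,6. Row orthogonality: sum_m chi_k(m) conj(chi_l(m)) = 7 * [k = l].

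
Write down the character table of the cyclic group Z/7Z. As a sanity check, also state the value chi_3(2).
Character table of Z/7Z (irreps indexed chi_0,...,chi_6 with chi_k(m) = zeta_7^(k*m), zeta_7 = exp(2*pi*i/7)):
  irrep \ class  {0} (size 1)  {1} (size 1)    {2} (size 1)    {3} (size 1)    {4} (size 1)    {5} (size 1)    {6} (size 1)  
  chi_0          1             1               1               1               1               1               1             
  chi_1          1             exp(2*I*pi/7)   exp(4*I*pi/7)   exp(6*I*pi/7)   exp(-6*I*pi/7)  exp(-4*I*pi/7)  exp(-2*I*pi/7)
  chi_2          1             exp(4*I*pi/7)   exp(-6*I*pi/7)  exp(-2*I*pi/7)  exp(2*I*pi/7)   exp(6*I*pi/7)   exp(-4*I*pi/7)
  chi_3          1             exp(6*I*pi/7)   exp(-2*I*pi/7)  exp(4*I*pi/7)   exp(-4*I*pi/7)  exp(2*I*pi/7)   exp(-6*I*pi/7)
  chi_4          1             exp(-6*I*pi/7)  exp(2*I*pi/7)   exp(-4*I*pi/7)  exp(4*I*pi/7)   exp(-2*I*pi/7)  exp(6*I*pi/7) 
  chi_5          1             exp(-4*I*pi/7)  exp(6*I*pi/7)   exp(2*I*pi/7)   exp(-2*I*pi/7)  exp(-6*I*pi/7)  exp(4*I*pi/7) 
  chi_6          1             exp(-2*I*pi/7)  exp(-4*I*pi/7)  exp(-6*I*pi/7)  exp(6*I*pi/7)   exp(4*I*pi/7)   exp(2*I*pi/7) 

Spot check: chi_3(2) = zeta_7^(3*2) = zeta_7^6 = exp(-2*I*pi/7).

Details: Z/7Z is abelian, so all 7 irreducible complex representations are 1-dimensional. They are given by chi_k(m) = zeta_7^(k*m) for k = 0,...,6. Row orthogonality: sum_m chi_k(m) conj(chi_l(m)) = 7 * [k = l].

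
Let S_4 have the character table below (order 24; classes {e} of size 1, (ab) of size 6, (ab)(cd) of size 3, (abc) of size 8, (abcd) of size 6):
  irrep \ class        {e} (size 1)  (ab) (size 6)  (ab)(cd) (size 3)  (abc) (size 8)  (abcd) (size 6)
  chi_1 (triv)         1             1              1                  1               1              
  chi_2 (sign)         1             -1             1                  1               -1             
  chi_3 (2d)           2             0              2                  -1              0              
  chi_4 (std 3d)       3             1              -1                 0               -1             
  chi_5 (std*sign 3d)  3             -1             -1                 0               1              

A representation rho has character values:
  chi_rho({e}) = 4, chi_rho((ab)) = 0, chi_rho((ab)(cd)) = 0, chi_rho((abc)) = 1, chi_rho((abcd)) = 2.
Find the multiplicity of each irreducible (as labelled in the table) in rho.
Multiplicities: chi_1: 1, chi_2: 0, chi_3: 0, chi_4: 0, chi_5: 1.

Why: Use <chi_rho, chi> = (1/|G|) sum_C |C| * chi_rho(C) * conj(chi(C)) with |G| = 24 for each irreducible chi in the table:
  <chi_rho, chi_1> = (1/24)[1*(4)*conj(1) + 6*(0)*conj(1) + 3*(0)*conj(1) + 8*(1)*conj(1) + 6*(2)*conj(1)]
      = (1/24)[(4) + (0) + (0) + (8) + (12)] = 24/24 = 1
  <chi_rho, chi_2> = (1/24)[1*(4)*conj(1) + 6*(0)*conj(-1) + 3*(0)*conj(1) + 8*(1)*conj(1) + 6*(2)*conj(-1)]
      = (1/24)[(4) + (0) + (0) + (8) + (-12)] = 0/24 = 0
  <chi_rho, chi_3> = (1/24)[1*(4)*conj(2) + 6*(0)*conj(0) + 3*(0)*conj(2) + 8*(1)*conj(-1) + 6*(2)*conj(0)]
      = (1/24)[(8) + (0) + (0) + (-8) + (0)] = 0/24 = 0
  <chi_rho, chi_4> = (1/24)[1*(4)*conj(3) + 6*(0)*conj(1) + 3*(0)*conj(-1) + 8*(1)*conj(0) + 6*(2)*conj(-1)]
      = (1/24)[(12) + (0) + (0) + (0) + (-12)] = 0/24 = 0
  <chi_rho, chi_5> = (1/24)[1*(4)*conj(3) + 6*(0)*conj(-1) + 3*(0)*conj(-1) + 8*(1)*conj(0) + 6*(2)*conj(1)]
      = (1/24)[(12) + (0) + (0) + (0) + (12)] = 24/24 = 1
Dimension check: dim(rho) = sum (mult * dim) = 1*1 + 0*1 + 0*2 + 0*3 + 1*3 = 4 = chi_rho(e) = 4.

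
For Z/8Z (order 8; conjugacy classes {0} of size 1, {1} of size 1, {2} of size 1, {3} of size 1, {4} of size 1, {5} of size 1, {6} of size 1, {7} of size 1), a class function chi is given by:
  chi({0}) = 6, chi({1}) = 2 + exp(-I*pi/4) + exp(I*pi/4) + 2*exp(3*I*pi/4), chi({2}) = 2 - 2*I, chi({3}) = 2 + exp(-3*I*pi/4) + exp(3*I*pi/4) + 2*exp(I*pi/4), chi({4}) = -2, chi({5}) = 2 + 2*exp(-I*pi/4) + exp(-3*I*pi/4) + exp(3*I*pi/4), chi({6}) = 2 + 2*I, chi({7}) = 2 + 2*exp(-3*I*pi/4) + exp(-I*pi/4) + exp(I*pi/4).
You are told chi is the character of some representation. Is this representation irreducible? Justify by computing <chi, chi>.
Not irreducible (reducible): <chi, chi> = 10 > 1.

Reasoning: <chi, chi> = (1/|G|) sum_C |C| * |chi(C)|^2 = (1/8)[1*|6|^2 + 1*|2 + exp(-I*pi/4) + exp(I*pi/4) + 2*exp(3*I*pi/4)|^2 + 1*|2 - 2*I|^2 + 1*|2 + exp(-3*I*pi/4) + exp(3*I*pi/4) + 2*exp(I*pi/4)|^2 + 1*|-2|^2 + 1*|2 + 2*exp(-I*pi/4) + exp(-3*I*pi/4) + exp(3*I*pi/4)|^2 + 1*|2 + 2*I|^2 + 1*|2 + 2*exp(-3*I*pi/4) + exp(-I*pi/4) + exp(I*pi/4)|^2]
  = (1/8)[(36) + (6) + (8) + (6) + (4) + (6) + (8) + (6)] = 80/8 = 10.
(Exp terms are combined using exp(i*s)*conj(exp(i*t)) = exp(i*(s-t)), and sums of them are collapsed using the identity that for every m > 1 the m distinct m-th roots of unity sum to 0, e.g. 1 + exp(2*I*pi/3) + exp(-2*I*pi/3) = 0.)
A character is irreducible iff <chi, chi> = 1, so this representation is reducible.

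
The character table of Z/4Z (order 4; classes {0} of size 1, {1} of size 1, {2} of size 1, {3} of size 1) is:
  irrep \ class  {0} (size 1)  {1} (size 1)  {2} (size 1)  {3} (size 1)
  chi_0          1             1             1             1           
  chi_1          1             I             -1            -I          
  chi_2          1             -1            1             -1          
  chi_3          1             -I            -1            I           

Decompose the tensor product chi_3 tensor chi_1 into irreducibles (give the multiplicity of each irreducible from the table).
chi_3 tensor chi_1 = chi_0 (all other irreducibles have multiplicity 0).

Proof sketch: The character of a tensor product is the pointwise product (chi_3 * chi_1)(C) = chi_3(C) * chi_1(C):
  {0}: (1)*(1), {1}: (-I)*(I), {2}: (-1)*(-1), {3}: (I)*(-I)
so (chi_3 * chi_1) takes values
  {0} -> 1, {1} -> 1, {2} -> 1, {3} -> 1.
Now take the inner product of this character with each irreducible chi from the table, <chi_3*chi_1, chi> = (1/4) sum_C |C| (chi_3*chi_1)(C) conj(chi(C)):
  <chi_3*chi_1, chi_0> = (1/4)[1*(1)*conj(1) + 1*(1)*conj(1) + 1*(1)*conj(1) + 1*(1)*conj(1)]
      = (1/4)[(1) + (1) + (1) + (1)] = 4/4 = 1
  <chi_3*chi_1, chi_1> = (1/4)[1*(1)*conj(1) + 1*(1)*conj(I) + 1*(1)*conj(-1) + 1*(1)*conj(-I)]
      = (1/4)[(1) + (-I) + (-1) + (I)] = 0/4 = 0
  <chi_3*chi_1, chi_2> = (1/4)[1*(1)*conj(1) + 1*(1)*conj(-1) + 1*(1)*conj(1) + 1*(1)*conj(-1)]
      = (1/4)[(1) + (-1) + (1) + (-1)] = 0/4 = 0
  <chi_3*chi_1, chi_3> = (1/4)[1*(1)*conj(1) + 1*(1)*conj(-I) + 1*(1)*conj(-1) + 1*(1)*conj(I)]
      = (1/4)[(1) + (I) + (-1) + (-I)] = 0/4 = 0
(Exp terms are combined using exp(i*s)*conj(exp(i*t)) = exp(i*(s-t)), and sums of them are collapsed using the identity that for every m > 1 the m distinct m-th roots of unity sum to 0, e.g. 1 + exp(2*I*pi/3) + exp(-2*I*pi/3) = 0.)
Hence the multiplicities are chi_0: 1. Dimension check: dim(chi_3)*dim(chi_1) = 1*1 = 1 and sum (mult * dim) = 1*1 = 1.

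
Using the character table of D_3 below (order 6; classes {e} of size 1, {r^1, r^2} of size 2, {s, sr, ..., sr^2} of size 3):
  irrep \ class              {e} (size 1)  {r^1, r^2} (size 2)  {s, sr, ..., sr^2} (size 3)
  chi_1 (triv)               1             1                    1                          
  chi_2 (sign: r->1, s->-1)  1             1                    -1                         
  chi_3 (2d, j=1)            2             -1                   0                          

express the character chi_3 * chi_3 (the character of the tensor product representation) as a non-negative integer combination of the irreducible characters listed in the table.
chi_3 tensor chi_3 = chi_1 + chi_2 + chi_3 (all other irreducibles have multiplicity 0).

Reasoning: The character of a tensor product is the pointwise product (chi_3 * chi_3)(C) = chi_3(C) * chi_3(C):
  {e}: (2)*(2), {r^1, r^2}: (-1)*(-1), {s, sr, ..., sr^2}: (0)*(0)
so (chi_3 * chi_3) takes values
  {e} -> 4, {r^1, r^2} -> 1, {s, sr, ..., sr^2} -> 0.
Now take the inner product of this character with each irreducible chi from the table, <chi_3*chi_3, chi> = (1/6) sum_C |C| (chi_3*chi_3)(C) conj(chi(C)):
  <chi_3*chi_3, chi_1> = (1/6)[1*(4)*conj(1) + 2*(1)*conj(1) + 3*(0)*conj(1)]
      = (1/6)[(4) + (2) + (0)] = 6/6 = 1
  <chi_3*chi_3, chi_2> = (1/6)[1*(4)*conj(1) + 2*(1)*conj(1) + 3*(0)*conj(-1)]
      = (1/6)[(4) + (2) + (0)] = 6/6 = 1
  <chi_3*chi_3, chi_3> = (1/6)[1*(4)*conj(2) + 2*(1)*conj(-1) + 3*(0)*conj(0)]
      = (1/6)[(8) + (-2) + (0)] = 6/6 = 1
Hence the multiplicities are chi_1: 1, chi_2: 1, chi_3: 1. Dimension check: dim(chi_3)*dim(chi_3) = 2*2 = 4 and sum (mult * dim) = 1*1 + 1*1 + 1*2 = 4.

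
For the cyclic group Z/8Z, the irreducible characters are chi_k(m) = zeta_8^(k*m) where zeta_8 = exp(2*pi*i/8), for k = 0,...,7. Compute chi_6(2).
chi_6(2) = zeta_8^12 = -1

Explanation: chi_6(2) = zeta_8^(6*2) = zeta_8^12. Since zeta_8^8 = 1, this equals zeta_8^4 = exp(2*pi*i*4/8) = -1.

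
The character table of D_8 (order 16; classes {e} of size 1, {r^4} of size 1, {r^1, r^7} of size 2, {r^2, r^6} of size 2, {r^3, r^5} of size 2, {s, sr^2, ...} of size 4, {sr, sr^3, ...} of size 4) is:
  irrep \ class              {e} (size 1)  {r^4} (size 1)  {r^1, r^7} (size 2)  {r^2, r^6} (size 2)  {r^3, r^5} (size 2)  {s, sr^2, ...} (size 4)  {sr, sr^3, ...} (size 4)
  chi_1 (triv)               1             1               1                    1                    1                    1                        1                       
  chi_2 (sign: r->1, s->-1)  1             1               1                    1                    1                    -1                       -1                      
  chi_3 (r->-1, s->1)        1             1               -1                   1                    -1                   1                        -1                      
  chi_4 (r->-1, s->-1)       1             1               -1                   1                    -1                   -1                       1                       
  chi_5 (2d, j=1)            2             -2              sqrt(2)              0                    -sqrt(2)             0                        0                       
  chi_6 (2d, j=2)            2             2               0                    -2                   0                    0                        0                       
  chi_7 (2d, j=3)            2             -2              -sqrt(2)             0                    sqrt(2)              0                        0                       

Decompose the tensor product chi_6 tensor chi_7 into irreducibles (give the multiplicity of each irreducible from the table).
chi_6 tensor chi_7 = chi_5 + chi_7 (all other irreducibles have multiplicity 0).

Reasoning: The character of a tensor product is the pointwise product (chi_6 * chi_7)(C) = chi_6(C) * chi_7(C):
  {e}: (2)*(2), {r^4}: (2)*(-2), {r^1, r^7}: (0)*(-sqrt(2)), {r^2, r^6}: (-2)*(0), {r^3, r^5}: (0)*(sqrt(2)), {s, sr^2, ...}: (0)*(0), {sr, sr^3, ...}: (0)*(0)
so (chi_6 * chi_7) takes values
  {e} -> 4, {r^4} -> -4, {r^1, r^7} -> 0, {r^2, r^6} -> 0, {r^3, r^5} -> 0, {s, sr^2, ...} -> 0, {sr, sr^3, ...} -> 0.
Now take the inner product of this character with each irreducible chi from the table, <chi_6*chi_7, chi> = (1/16) sum_C |C| (chi_6*chi_7)(C) conj(chi(C)):
  <chi_6*chi_7, chi_1> = (1/16)[1*(4)*conj(1) + 1*(-4)*conj(1) + 2*(0)*conj(1) + 2*(0)*conj(1) + 2*(0)*conj(1) + 4*(0)*conj(1) + 4*(0)*conj(1)]
      = (1/16)[(4) + (-4) + (0) + (0) + (0) + (0) + (0)] = 0/16 = 0
  <chi_6*chi_7, chi_2> = (1/16)[1*(4)*conj(1) + 1*(-4)*conj(1) + 2*(0)*conj(1) + 2*(0)*conj(1) + 2*(0)*conj(1) + 4*(0)*conj(-1) + 4*(0)*conj(-1)]
      = (1/16)[(4) + (-4) + (0) + (0) + (0) + (0) + (0)] = 0/16 = 0
  <chi_6*chi_7, chi_3> = (1/16)[1*(4)*conj(1) + 1*(-4)*conj(1) + 2*(0)*conj(-1) + 2*(0)*conj(1) + 2*(0)*conj(-1) + 4*(0)*conj(1) + 4*(0)*conj(-1)]
      = (1/16)[(4) + (-4) + (0) + (0) + (0) + (0) + (0)] = 0/16 = 0
  <chi_6*chi_7, chi_4> = (1/16)[1*(4)*conj(1) + 1*(-4)*conj(1) + 2*(0)*conj(-1) + 2*(0)*conj(1) + 2*(0)*conj(-1) + 4*(0)*conj(-1) + 4*(0)*conj(1)]
      = (1/16)[(4) + (-4) + (0) + (0) + (0) + (0) + (0)] = 0/16 = 0
  <chi_6*chi_7, chi_5> = (1/16)[1*(4)*conj(2) + 1*(-4)*conj(-2) + 2*(0)*conj(sqrt(2)) + 2*(0)*conj(0) + 2*(0)*conj(-sqrt(2)) + 4*(0)*conj(0) + 4*(0)*conj(0)]
      = (1/16)[(8) + (8) + (0) + (0) + (0) + (0) + (0)] = 16/16 = 1
  <chi_6*chi_7, chi_6> = (1/16)[1*(4)*conj(2) + 1*(-4)*conj(2) + 2*(0)*conj(0) + 2*(0)*conj(-2) + 2*(0)*conj(0) + 4*(0)*conj(0) + 4*(0)*conj(0)]
      = (1/16)[(8) + (-8) + (0) + (0) + (0) + (0) + (0)] = 0/16 = 0
  <chi_6*chi_7, chi_7> = (1/16)[1*(4)*conj(2) + 1*(-4)*conj(-2) + 2*(0)*conj(-sqrt(2)) + 2*(0)*conj(0) + 2*(0)*conj(sqrt(2)) + 4*(0)*conj(0) + 4*(0)*conj(0)]
      = (1/16)[(8) + (8) + (0) + (0) + (0) + (0) + (0)] = 16/16 = 1
Hence the multiplicities are chi_5: 1, chi_7: 1. Dimension check: dim(chi_6)*dim(chi_7) = 2*2 = 4 and sum (mult * dim) = 1*2 + 1*2 = 4.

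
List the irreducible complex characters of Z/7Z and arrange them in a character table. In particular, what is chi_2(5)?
Character table of Z/7Z (irreps indexed chi_0,...,chi_6 with chi_k(m) = zeta_7^(k*m), zeta_7 = exp(2*pi*i/7)):
  irrep \ class  {0} (size 1)  {1} (size 1)    {2} (size 1)    {3} (size 1)    {4} (size 1)    {5} (size 1)    {6} (size 1)  
  chi_0          1             1               1               1               1               1               1             
  chi_1          1             exp(2*I*pi/7)   exp(4*I*pi/7)   exp(6*I*pi/7)   exp(-6*I*pi/7)  exp(-4*I*pi/7)  exp(-2*I*pi/7)
  chi_2          1             exp(4*I*pi/7)   exp(-6*I*pi/7)  exp(-2*I*pi/7)  exp(2*I*pi/7)   exp(6*I*pi/7)   exp(-4*I*pi/7)
  chi_3          1             exp(6*I*pi/7)   exp(-2*I*pi/7)  exp(4*I*pi/7)   exp(-4*I*pi/7)  exp(2*I*pi/7)   exp(-6*I*pi/7)
  chi_4          1             exp(-6*I*pi/7)  exp(2*I*pi/7)   exp(-4*I*pi/7)  exp(4*I*pi/7)   exp(-2*I*pi/7)  exp(6*I*pi/7) 
  chi_5          1             exp(-4*I*pi/7)  exp(6*I*pi/7)   exp(2*I*pi/7)   exp(-2*I*pi/7)  exp(-6*I*pi/7)  exp(4*I*pi/7) 
  chi_6          1             exp(-2*I*pi/7)  exp(-4*I*pi/7)  exp(-6*I*pi/7)  exp(6*I*pi/7)   exp(4*I*pi/7)   exp(2*I*pi/7) 

Spot check: chi_2(5) = zeta_7^(2*5) = zeta_7^10 = exp(6*I*pi/7).

Explanation: Z/7Z is abelian, so all 7 irreducible complex representations are 1-dimensional. They are given by chi_k(m) = zeta_7^(k*m) for k = 0,...,6. Row orthogonality: sum_m chi_k(m) conj(chi_l(m)) = 7 * [k = l].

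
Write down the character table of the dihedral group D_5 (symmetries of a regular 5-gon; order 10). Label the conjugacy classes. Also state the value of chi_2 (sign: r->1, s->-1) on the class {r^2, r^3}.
Conjugacy classes: {e} of size 1, {r^1, r^4} of size 2, {r^2, r^3} of size 2, {s, sr, ..., sr^4} of size 5.
Character table:
  irrep \ class              {e} (size 1)  {r^1, r^4} (size 2)  {r^2, r^3} (size 2)  {s, sr, ..., sr^4} (size 5)
  chi_1 (triv)               1             1                    1                    1                          
  chi_2 (sign: r->1, s->-1)  1             1                    1                    -1                         
  chi_3 (2d, j=1)            2             -1/2 + sqrt(5)/2     -sqrt(5)/2 - 1/2     0                          
  chi_4 (2d, j=2)            2             -sqrt(5)/2 - 1/2     -1/2 + sqrt(5)/2     0                          

Spot check: chi_2 (sign: r->1, s->-1) on {r^2, r^3} = 1.

Justification: D_5 has order 2*5 = 10 with 4 conjugacy classes, hence 4 irreducibles. Sum of squared dims 1 + 1 + 4 + 4 = 10 = |G|. Linear characters come from the abelianisation; the 2-dimensional irreps have character r^k -> 2*cos(2*pi*j*k/5), reflections -> 0.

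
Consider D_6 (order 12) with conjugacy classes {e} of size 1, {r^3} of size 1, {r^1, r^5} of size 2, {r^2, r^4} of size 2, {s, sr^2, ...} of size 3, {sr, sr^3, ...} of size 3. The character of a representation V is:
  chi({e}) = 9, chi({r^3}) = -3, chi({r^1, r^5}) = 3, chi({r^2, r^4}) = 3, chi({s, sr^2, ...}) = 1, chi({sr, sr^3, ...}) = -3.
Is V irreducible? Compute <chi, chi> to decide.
Not irreducible (reducible): <chi, chi> = 13 > 1.

Details: <chi, chi> = (1/|G|) sum_C |C| * |chi(C)|^2 = (1/12)[1*|9|^2 + 1*|-3|^2 + 2*|3|^2 + 2*|3|^2 + 3*|1|^2 + 3*|-3|^2]
  = (1/12)[(81) + (9) + (18) + (18) + (3) + (27)] = 156/12 = 13.
A character is irreducible iff <chi, chi> = 1, so this representation is reducible.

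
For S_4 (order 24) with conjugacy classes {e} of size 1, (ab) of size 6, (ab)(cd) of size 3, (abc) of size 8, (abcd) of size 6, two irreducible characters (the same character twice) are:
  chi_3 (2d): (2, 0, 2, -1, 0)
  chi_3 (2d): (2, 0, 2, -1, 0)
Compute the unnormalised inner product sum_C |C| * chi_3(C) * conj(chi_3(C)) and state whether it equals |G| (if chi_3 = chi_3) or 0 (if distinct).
Sum = 24 = |G| = 24; so <chi_3, chi_3> = 1 (norm-1 confirms irreducibility).

Derivation: Compute term by term over conjugacy classes (|C| * chi_3(C) * conj(chi_3(C))):
  1*(2)*conj(2) + 6*(0)*conj(0) + 3*(2)*conj(2) + 8*(-1)*conj(-1) + 6*(0)*conj(0)
  = (4) + (0) + (12) + (8) + (0)
  = 24.
Dividing by |G| = 24 gives 24/24 = 1, matching the row-orthogonality relation <chi_3, chi_3> = [chi_3 = chi_3].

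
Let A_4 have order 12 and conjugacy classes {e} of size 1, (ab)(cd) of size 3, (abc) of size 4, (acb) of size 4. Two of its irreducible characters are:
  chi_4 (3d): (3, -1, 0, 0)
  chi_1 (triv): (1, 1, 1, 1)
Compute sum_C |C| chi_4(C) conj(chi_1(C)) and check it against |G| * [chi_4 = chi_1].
Sum = 0; so <chi_4, chi_1> = 0 (distinct irreducibles are orthogonal).

Explanation: Compute term by term over conjugacy classes (|C| * chi_4(C) * conj(chi_1(C))):
  1*(3)*conj(1) + 3*(-1)*conj(1) + 4*(0)*conj(1) + 4*(0)*conj(1)
  = (3) + (-3) + (0) + (0)
  = 0.
(Exp terms are combined using exp(i*s)*conj(exp(i*t)) = exp(i*(s-t)), and sums of them are collapsed using the identity that for every m > 1 the m distinct m-th roots of unity sum to 0, e.g. 1 + exp(2*I*pi/3) + exp(-2*I*pi/3) = 0.)
Dividing by |G| = 12 gives 0/12 = 0, matching the row-orthogonality relation <chi_4, chi_1> = [chi_4 = chi_1].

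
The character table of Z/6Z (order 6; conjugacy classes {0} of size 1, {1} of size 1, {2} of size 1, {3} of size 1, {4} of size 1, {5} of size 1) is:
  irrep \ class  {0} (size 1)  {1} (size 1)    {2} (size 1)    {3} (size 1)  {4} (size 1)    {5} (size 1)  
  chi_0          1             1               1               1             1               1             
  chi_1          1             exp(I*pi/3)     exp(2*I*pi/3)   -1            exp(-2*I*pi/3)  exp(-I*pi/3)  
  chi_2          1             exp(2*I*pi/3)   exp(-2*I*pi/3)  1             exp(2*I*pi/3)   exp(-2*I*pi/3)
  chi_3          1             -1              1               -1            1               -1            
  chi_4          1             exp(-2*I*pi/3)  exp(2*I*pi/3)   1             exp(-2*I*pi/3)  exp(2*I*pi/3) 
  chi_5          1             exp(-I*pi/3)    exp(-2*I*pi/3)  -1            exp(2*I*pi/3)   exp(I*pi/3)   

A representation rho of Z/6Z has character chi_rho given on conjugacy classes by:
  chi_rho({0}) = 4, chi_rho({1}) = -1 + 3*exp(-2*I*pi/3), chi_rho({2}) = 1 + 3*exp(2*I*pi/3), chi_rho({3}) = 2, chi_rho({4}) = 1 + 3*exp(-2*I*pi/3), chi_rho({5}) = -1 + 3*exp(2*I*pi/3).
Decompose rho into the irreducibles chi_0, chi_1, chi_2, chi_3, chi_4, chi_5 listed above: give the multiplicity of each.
Multiplicities: chi_0: 0, chi_1: 0, chi_2: 0, chi_3: 1, chi_4: 3, chi_5: 0.

Proof sketch: Use <chi_rho, chi> = (1/|G|) sum_C |C| * chi_rho(C) * conj(chi(C)) with |G| = 6 for each irreducible chi in the table:
  <chi_rho, chi_0> = (1/6)[1*(4)*conj(1) + 1*(-1 + 3*exp(-2*I*pi/3))*conj(1) + 1*(1 + 3*exp(2*I*pi/3))*conj(1) + 1*(2)*conj(1) + 1*(1 + 3*exp(-2*I*pi/3))*conj(1) + 1*(-1 + 3*exp(2*I*pi/3))*conj(1)]
      = (1/6)[(4) + (-1 + 3*exp(-2*I*pi/3)) + (1 + 3*exp(2*I*pi/3)) + (2) + (1 + 3*exp(-2*I*pi/3)) + (-1 + 3*exp(2*I*pi/3))] = 0/6 = 0
  <chi_rho, chi_1> = (1/6)[1*(4)*conj(1) + 1*(-1 + 3*exp(-2*I*pi/3))*conj(exp(I*pi/3)) + 1*(1 + 3*exp(2*I*pi/3))*conj(exp(2*I*pi/3)) + 1*(2)*conj(-1) + 1*(1 + 3*exp(-2*I*pi/3))*conj(exp(-2*I*pi/3)) + 1*(-1 + 3*exp(2*I*pi/3))*conj(exp(-I*pi/3))]
      = (1/6)[(4) + (-3 - exp(-I*pi/3)) + (3 + exp(-2*I*pi/3)) + (-2) + (3 + exp(2*I*pi/3)) + (-3 - exp(I*pi/3))] = 0/6 = 0
  <chi_rho, chi_2> = (1/6)[1*(4)*conj(1) + 1*(-1 + 3*exp(-2*I*pi/3))*conj(exp(2*I*pi/3)) + 1*(1 + 3*exp(2*I*pi/3))*conj(exp(-2*I*pi/3)) + 1*(2)*conj(1) + 1*(1 + 3*exp(-2*I*pi/3))*conj(exp(2*I*pi/3)) + 1*(-1 + 3*exp(2*I*pi/3))*conj(exp(-2*I*pi/3))]
      = (1/6)[(4) + (-exp(-2*I*pi/3) + 3*exp(2*I*pi/3)) + (3*exp(-2*I*pi/3) + exp(2*I*pi/3)) + (2) + (exp(-2*I*pi/3) + 3*exp(2*I*pi/3)) + (3*exp(-2*I*pi/3) - exp(2*I*pi/3))] = 0/6 = 0
  <chi_rho, chi_3> = (1/6)[1*(4)*conj(1) + 1*(-1 + 3*exp(-2*I*pi/3))*conj(-1) + 1*(1 + 3*exp(2*I*pi/3))*conj(1) + 1*(2)*conj(-1) + 1*(1 + 3*exp(-2*I*pi/3))*conj(1) + 1*(-1 + 3*exp(2*I*pi/3))*conj(-1)]
      = (1/6)[(4) + (1 - 3*exp(-2*I*pi/3)) + (1 + 3*exp(2*I*pi/3)) + (-2) + (1 + 3*exp(-2*I*pi/3)) + (1 - 3*exp(2*I*pi/3))] = 6/6 = 1
  <chi_rho, chi_4> = (1/6)[1*(4)*conj(1) + 1*(-1 + 3*exp(-2*I*pi/3))*conj(exp(-2*I*pi/3)) + 1*(1 + 3*exp(2*I*pi/3))*conj(exp(2*I*pi/3)) + 1*(2)*conj(1) + 1*(1 + 3*exp(-2*I*pi/3))*conj(exp(-2*I*pi/3)) + 1*(-1 + 3*exp(2*I*pi/3))*conj(exp(2*I*pi/3))]
      = (1/6)[(4) + (3 - exp(2*I*pi/3)) + (3 + exp(-2*I*pi/3)) + (2) + (3 + exp(2*I*pi/3)) + (3 - exp(-2*I*pi/3))] = 18/6 = 3
  <chi_rho, chi_5> = (1/6)[1*(4)*conj(1) + 1*(-1 + 3*exp(-2*I*pi/3))*conj(exp(-I*pi/3)) + 1*(1 + 3*exp(2*I*pi/3))*conj(exp(-2*I*pi/3)) + 1*(2)*conj(-1) + 1*(1 + 3*exp(-2*I*pi/3))*conj(exp(2*I*pi/3)) + 1*(-1 + 3*exp(2*I*pi/3))*conj(exp(I*pi/3))]
      = (1/6)[(4) + (3*exp(-I*pi/3) - exp(I*pi/3)) + (3*exp(-2*I*pi/3) + exp(2*I*pi/3)) + (-2) + (exp(-2*I*pi/3) + 3*exp(2*I*pi/3)) + (-exp(-I*pi/3) + 3*exp(I*pi/3))] = 0/6 = 0
(Exp terms are combined using exp(i*s)*conj(exp(i*t)) = exp(i*(s-t)), and sums of them are collapsed using the identity that for every m > 1 the m distinct m-th roots of unity sum to 0, e.g. 1 + exp(2*I*pi/3) + exp(-2*I*pi/3) = 0.)
Dimension check: dim(rho) = sum (mult * dim) = 0*1 + 0*1 + 0*1 + 1*1 + 3*1 + 0*1 = 4 = chi_rho(e) = 4.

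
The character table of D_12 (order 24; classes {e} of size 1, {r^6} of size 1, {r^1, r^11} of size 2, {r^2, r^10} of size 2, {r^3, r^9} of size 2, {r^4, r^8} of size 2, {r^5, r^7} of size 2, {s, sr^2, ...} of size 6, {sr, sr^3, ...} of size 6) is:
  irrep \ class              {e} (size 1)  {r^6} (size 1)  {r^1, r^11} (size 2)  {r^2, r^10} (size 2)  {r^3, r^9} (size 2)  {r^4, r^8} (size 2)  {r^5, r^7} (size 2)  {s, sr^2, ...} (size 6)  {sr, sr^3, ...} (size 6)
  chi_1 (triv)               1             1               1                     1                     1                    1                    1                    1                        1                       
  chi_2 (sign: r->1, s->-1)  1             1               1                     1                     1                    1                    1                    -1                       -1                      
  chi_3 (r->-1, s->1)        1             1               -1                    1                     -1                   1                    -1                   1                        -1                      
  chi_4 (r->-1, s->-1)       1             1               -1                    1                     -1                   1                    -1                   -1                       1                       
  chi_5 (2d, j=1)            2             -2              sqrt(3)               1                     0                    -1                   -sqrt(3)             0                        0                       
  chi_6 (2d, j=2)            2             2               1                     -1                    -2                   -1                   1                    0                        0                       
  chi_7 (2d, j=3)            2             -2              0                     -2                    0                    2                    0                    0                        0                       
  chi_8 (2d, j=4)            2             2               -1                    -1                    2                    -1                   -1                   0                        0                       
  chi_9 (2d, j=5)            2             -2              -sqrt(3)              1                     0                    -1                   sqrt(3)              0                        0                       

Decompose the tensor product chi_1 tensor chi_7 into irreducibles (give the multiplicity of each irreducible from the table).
chi_1 tensor chi_7 = chi_7 (all other irreducibles have multiplicity 0).

Proof sketch: The character of a tensor product is the pointwise product (chi_1 * chi_7)(C) = chi_1(C) * chi_7(C):
  {e}: (1)*(2), {r^6}: (1)*(-2), {r^1, r^11}: (1)*(0), {r^2, r^10}: (1)*(-2), {r^3, r^9}: (1)*(0), {r^4, r^8}: (1)*(2), {r^5, r^7}: (1)*(0), {s, sr^2, ...}: (1)*(0), {sr, sr^3, ...}: (1)*(0)
so (chi_1 * chi_7) takes values
  {e} -> 2, {r^6} -> -2, {r^1, r^11} -> 0, {r^2, r^10} -> -2, {r^3, r^9} -> 0, {r^4, r^8} -> 2, {r^5, r^7} -> 0, {s, sr^2, ...} -> 0, {sr, sr^3, ...} -> 0.
Now take the inner product of this character with each irreducible chi from the table, <chi_1*chi_7, chi> = (1/24) sum_C |C| (chi_1*chi_7)(C) conj(chi(C)):
  <chi_1*chi_7, chi_1> = (1/24)[1*(2)*conj(1) + 1*(-2)*conj(1) + 2*(0)*conj(1) + 2*(-2)*conj(1) + 2*(0)*conj(1) + 2*(2)*conj(1) + 2*(0)*conj(1) + 6*(0)*conj(1) + 6*(0)*conj(1)]
      = (1/24)[(2) + (-2) + (0) + (-4) + (0) + (4) + (0) + (0) + (0)] = 0/24 = 0
  <chi_1*chi_7, chi_2> = (1/24)[1*(2)*conj(1) + 1*(-2)*conj(1) + 2*(0)*conj(1) + 2*(-2)*conj(1) + 2*(0)*conj(1) + 2*(2)*conj(1) + 2*(0)*conj(1) + 6*(0)*conj(-1) + 6*(0)*conj(-1)]
      = (1/24)[(2) + (-2) + (0) + (-4) + (0) + (4) + (0) + (0) + (0)] = 0/24 = 0
  <chi_1*chi_7, chi_3> = (1/24)[1*(2)*conj(1) + 1*(-2)*conj(1) + 2*(0)*conj(-1) + 2*(-2)*conj(1) + 2*(0)*conj(-1) + 2*(2)*conj(1) + 2*(0)*conj(-1) + 6*(0)*conj(1) + 6*(0)*conj(-1)]
      = (1/24)[(2) + (-2) + (0) + (-4) + (0) + (4) + (0) + (0) + (0)] = 0/24 = 0
  <chi_1*chi_7, chi_4> = (1/24)[1*(2)*conj(1) + 1*(-2)*conj(1) + 2*(0)*conj(-1) + 2*(-2)*conj(1) + 2*(0)*conj(-1) + 2*(2)*conj(1) + 2*(0)*conj(-1) + 6*(0)*conj(-1) + 6*(0)*conj(1)]
      = (1/24)[(2) + (-2) + (0) + (-4) + (0) + (4) + (0) + (0) + (0)] = 0/24 = 0
  <chi_1*chi_7, chi_5> = (1/24)[1*(2)*conj(2) + 1*(-2)*conj(-2) + 2*(0)*conj(sqrt(3)) + 2*(-2)*conj(1) + 2*(0)*conj(0) + 2*(2)*conj(-1) + 2*(0)*conj(-sqrt(3)) + 6*(0)*conj(0) + 6*(0)*conj(0)]
      = (1/24)[(4) + (4) + (0) + (-4) + (0) + (-4) + (0) + (0) + (0)] = 0/24 = 0
  <chi_1*chi_7, chi_6> = (1/24)[1*(2)*conj(2) + 1*(-2)*conj(2) + 2*(0)*conj(1) + 2*(-2)*conj(-1) + 2*(0)*conj(-2) + 2*(2)*conj(-1) + 2*(0)*conj(1) + 6*(0)*conj(0) + 6*(0)*conj(0)]
      = (1/24)[(4) + (-4) + (0) + (4) + (0) + (-4) + (0) + (0) + (0)] = 0/24 = 0
  <chi_1*chi_7, chi_7> = (1/24)[1*(2)*conj(2) + 1*(-2)*conj(-2) + 2*(0)*conj(0) + 2*(-2)*conj(-2) + 2*(0)*conj(0) + 2*(2)*conj(2) + 2*(0)*conj(0) + 6*(0)*conj(0) + 6*(0)*conj(0)]
      = (1/24)[(4) + (4) + (0) + (8) + (0) + (8) + (0) + (0) + (0)] = 24/24 = 1
  <chi_1*chi_7, chi_8> = (1/24)[1*(2)*conj(2) + 1*(-2)*conj(2) + 2*(0)*conj(-1) + 2*(-2)*conj(-1) + 2*(0)*conj(2) + 2*(2)*conj(-1) + 2*(0)*conj(-1) + 6*(0)*conj(0) + 6*(0)*conj(0)]
      = (1/24)[(4) + (-4) + (0) + (4) + (0) + (-4) + (0) + (0) + (0)] = 0/24 = 0
  <chi_1*chi_7, chi_9> = (1/24)[1*(2)*conj(2) + 1*(-2)*conj(-2) + 2*(0)*conj(-sqrt(3)) + 2*(-2)*conj(1) + 2*(0)*conj(0) + 2*(2)*conj(-1) + 2*(0)*conj(sqrt(3)) + 6*(0)*conj(0) + 6*(0)*conj(0)]
      = (1/24)[(4) + (4) + (0) + (-4) + (0) + (-4) + (0) + (0) + (0)] = 0/24 = 0
Hence the multiplicities are chi_7: 1. Dimension check: dim(chi_1)*dim(chi_7) = 1*2 = 2 and sum (mult * dim) = 1*2 = 2.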